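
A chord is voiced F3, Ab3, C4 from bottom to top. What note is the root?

The distinct letter names are F, Ab, C. Arranged as a stack of thirds they read F–Ab–C, so F is the root (an F minor triad).

F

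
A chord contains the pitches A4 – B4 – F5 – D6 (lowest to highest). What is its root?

B

A, B, F, D are the tones of a B half-diminished seventh chord (B–D–F–A), making B the root.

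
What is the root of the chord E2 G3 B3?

E, G, B are the tones of an E minor triad (E–G–B), making E the root.

E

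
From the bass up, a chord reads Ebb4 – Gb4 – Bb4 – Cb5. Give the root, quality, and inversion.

Cb minor-major seventh, first inversion

Reducing to letter names: Ebb, Gb, Bb, Cb. These stack in thirds as Cb–Ebb–Gb–Bb — a Cb minor-major seventh chord.
The lowest note is Ebb, the third of the chord, so this is first inversion (figured bass 6/5).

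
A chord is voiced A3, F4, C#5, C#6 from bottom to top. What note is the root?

F

The distinct letter names are A, F, C#. Arranged as a stack of thirds they read F–A–C#, so F is the root (an F augmented triad).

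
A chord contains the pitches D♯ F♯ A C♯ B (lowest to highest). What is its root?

D#, F#, A, C#, B are the tones of a B dominant ninth chord (B–D#–F#–A–C#), making B the root.

B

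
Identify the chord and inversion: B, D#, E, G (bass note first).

E minor-major seventh, second inversion

Reducing to letter names: B, D#, E, G. These stack in thirds as E–G–B–D# — an E minor-major seventh chord.
B is the fifth of E minor-major seventh; fifth in the bass means second inversion (figured bass 4/3).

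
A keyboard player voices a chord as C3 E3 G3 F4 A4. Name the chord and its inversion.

F major ninth, second inversion

The distinct note names are C, E, G, F, A. Stacked in thirds they read F–A–C–E–G, which is a major ninth chord on F.
C is the fifth of F major ninth; fifth in the bass means second inversion.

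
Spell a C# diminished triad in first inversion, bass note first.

E, G, C#

The chord tones are C#–E–G. With the third (E) lowest for first inversion: E, G, C#.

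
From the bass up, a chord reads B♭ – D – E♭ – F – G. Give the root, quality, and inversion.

Reducing to letter names: Bb, D, Eb, F, G. These stack in thirds as Eb–G–Bb–D–F — an Eb major ninth chord.
Bb is the fifth of Eb major ninth; fifth in the bass means second inversion.

Eb major ninth, second inversion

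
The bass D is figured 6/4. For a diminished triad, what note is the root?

G#

The figures 6/4 mean the fifth of the chord is in the bass. If D is the fifth of a diminished triad, the root is G# (chord tones G#–B–D).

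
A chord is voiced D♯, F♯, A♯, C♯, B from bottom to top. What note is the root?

B

D#, F#, A#, C#, B are the tones of a B major ninth chord (B–D#–F#–A#–C#), making B the root.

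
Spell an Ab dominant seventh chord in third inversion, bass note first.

The chord tones are Ab–C–Eb–Gb. With the seventh (Gb) lowest for third inversion: Gb, Ab, C, Eb.

Gb, Ab, C, Eb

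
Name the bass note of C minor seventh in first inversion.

Eb

The third of C minor seventh (C–Eb–G–Bb) is Eb; that is the bass in first inversion.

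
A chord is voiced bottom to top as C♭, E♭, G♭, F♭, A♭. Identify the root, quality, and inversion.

Fb major ninth, second inversion

The pitch classes Cb, Eb, Gb, Fb, Ab arrange in thirds as Fb–Ab–Cb–Eb–Gb: an Fb major ninth chord.
The lowest note is Cb, the fifth of the chord, so this is second inversion.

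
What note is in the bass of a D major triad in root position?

D major is D–F#–A. Root position places the root in the bass: D.

D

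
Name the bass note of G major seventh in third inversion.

F#

G major seventh is G–B–D–F#. Third inversion places the seventh in the bass: F#.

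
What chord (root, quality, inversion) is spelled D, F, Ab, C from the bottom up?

The pitch classes D, F, Ab, C arrange in thirds as D–F–Ab–C: a D half-diminished seventh chord.
With the root (D) in the bass, the chord is in root position (figured bass 7).

D half-diminished seventh, root position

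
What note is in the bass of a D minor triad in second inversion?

A

The fifth of D minor (D–F–A) is A; that is the bass in second inversion.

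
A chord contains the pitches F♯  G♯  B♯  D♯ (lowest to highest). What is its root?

G#

Reordering F#, G#, B#, D# into stacked thirds gives G#–B#–D#–F#; the bottom of that stack, G#, is the root.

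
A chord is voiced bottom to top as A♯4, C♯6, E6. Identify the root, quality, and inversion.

A# diminished, root position

The distinct note names are A#, C#, E. Stacked in thirds they read A#–C#–E, which is a diminished triad on A#.
With the root (A#) in the bass, the chord is in root position (figured bass 5/3).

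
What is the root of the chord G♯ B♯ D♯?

G#, B#, D# are the tones of a G# major triad (G#–B#–D#), making G# the root.

G#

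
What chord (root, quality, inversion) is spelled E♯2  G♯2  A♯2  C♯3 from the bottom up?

A# minor seventh, second inversion

The distinct note names are E#, G#, A#, C#. Stacked in thirds they read A#–C#–E#–G#, which is a minor seventh chord on A#.
E# is the fifth of A# minor seventh; fifth in the bass means second inversion (figured bass 4/3).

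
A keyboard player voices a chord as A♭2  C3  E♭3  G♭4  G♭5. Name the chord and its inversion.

Ab dominant seventh, root position

Reducing to letter names: Ab, C, Eb, Gb. These stack in thirds as Ab–C–Eb–Gb — an Ab dominant seventh chord.
The lowest note is Ab, the root of the chord, so this is root position (figured bass 7).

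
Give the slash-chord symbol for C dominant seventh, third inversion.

Third inversion of C dominant seventh has the seventh (Bb) in the bass. As a slash chord: C7/Bb.

C7/Bb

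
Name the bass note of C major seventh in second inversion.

G

In second inversion the fifth is lowest. For C major seventh (C–E–G–B) that is G.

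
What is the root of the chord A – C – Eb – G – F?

The distinct letter names are A, C, Eb, G, F. Arranged as a stack of thirds they read F–A–C–Eb–G, so F is the root (an F dominant ninth chord).

F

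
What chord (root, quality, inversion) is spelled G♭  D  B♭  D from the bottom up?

Gb augmented, root position

The distinct note names are Gb, D, Bb. Stacked in thirds they read Gb–Bb–D, which is an augmented triad on Gb.
With the root (Gb) in the bass, the chord is in root position (figured bass 5/3).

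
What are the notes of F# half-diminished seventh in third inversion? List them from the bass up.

E, F#, A, C

The chord tones are F#–A–C–E. With the seventh (E) lowest for third inversion: E, F#, A, C.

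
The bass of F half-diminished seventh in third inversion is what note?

Eb

F half-diminished seventh is F–Ab–Cb–Eb. Third inversion places the seventh in the bass: Eb.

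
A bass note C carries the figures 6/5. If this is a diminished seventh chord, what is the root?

The figures 6/5 mean the third of the chord is in the bass. If C is the third of a diminished seventh chord, the root is A (chord tones A–C–Eb–Gb).

A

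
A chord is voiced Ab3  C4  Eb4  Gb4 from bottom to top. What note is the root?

Ab

Ab, C, Eb, Gb are the tones of an Ab dominant seventh chord (Ab–C–Eb–Gb), making Ab the root.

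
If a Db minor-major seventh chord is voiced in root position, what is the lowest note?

Db minor-major seventh is Db–Fb–Ab–C. Root position places the root in the bass: Db.

Db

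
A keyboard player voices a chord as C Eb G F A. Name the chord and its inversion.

F dominant ninth, second inversion

The pitch classes C, Eb, G, F, A arrange in thirds as F–A–C–Eb–G: an F dominant ninth chord.
C is the fifth of F dominant ninth; fifth in the bass means second inversion.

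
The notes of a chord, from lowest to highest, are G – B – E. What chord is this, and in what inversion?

The distinct note names are G, B, E. Stacked in thirds they read E–G–B, which is a minor triad on E.
The lowest note is G, the third of the chord, so this is first inversion (figured bass 6).

E minor, first inversion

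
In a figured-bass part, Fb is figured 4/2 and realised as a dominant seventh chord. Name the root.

The figures 4/2 mean the seventh of the chord is in the bass. If Fb is the seventh of a dominant seventh chord, the root is Gb (chord tones Gb–Bb–Db–Fb).

Gb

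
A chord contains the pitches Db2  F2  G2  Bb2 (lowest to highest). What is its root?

G

Reordering Db, F, G, Bb into stacked thirds gives G–Bb–Db–F; the bottom of that stack, G, is the root.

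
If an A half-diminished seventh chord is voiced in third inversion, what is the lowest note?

The seventh of A half-diminished seventh (A–C–Eb–G) is G; that is the bass in third inversion.

G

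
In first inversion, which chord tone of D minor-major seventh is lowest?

The third of D minor-major seventh (D–F–A–C#) is F; that is the bass in first inversion.

F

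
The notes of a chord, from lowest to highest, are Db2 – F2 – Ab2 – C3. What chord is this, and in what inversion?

Db major seventh, root position

Reducing to letter names: Db, F, Ab, C. These stack in thirds as Db–F–Ab–C — a Db major seventh chord.
Db is the root of Db major seventh; root in the bass means root position (figured bass 7).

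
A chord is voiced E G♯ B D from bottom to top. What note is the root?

E, G#, B, D are the tones of an E dominant seventh chord (E–G#–B–D), making E the root.

E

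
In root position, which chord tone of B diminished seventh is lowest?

B

The root of B diminished seventh (B–D–F–Ab) is B; that is the bass in root position.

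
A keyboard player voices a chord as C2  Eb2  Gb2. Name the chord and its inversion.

C diminished, root position

Reducing to letter names: C, Eb, Gb. These stack in thirds as C–Eb–Gb — a C diminished triad.
C is the root of C diminished; root in the bass means root position (figured bass 5/3).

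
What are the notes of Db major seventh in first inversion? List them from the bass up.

The chord tones are Db–F–Ab–C. With the third (F) lowest for first inversion: F, Ab, C, Db.

F, Ab, C, Db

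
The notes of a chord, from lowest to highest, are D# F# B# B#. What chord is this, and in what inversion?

B# diminished, first inversion

Reducing to letter names: D#, F#, B#. These stack in thirds as B#–D#–F# — a B# diminished triad.
The lowest note is D#, the third of the chord, so this is first inversion (figured bass 6).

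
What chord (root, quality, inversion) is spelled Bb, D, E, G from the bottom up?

Reducing to letter names: Bb, D, E, G. These stack in thirds as E–G–Bb–D — an E half-diminished seventh chord.
The lowest note is Bb, the fifth of the chord, so this is second inversion (figured bass 4/3).

E half-diminished seventh, second inversion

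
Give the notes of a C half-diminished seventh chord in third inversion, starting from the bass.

Bb, C, Eb, Gb

The chord tones are C–Eb–Gb–Bb. With the seventh (Bb) lowest for third inversion: Bb, C, Eb, Gb.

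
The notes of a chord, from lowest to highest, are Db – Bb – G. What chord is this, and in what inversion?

Reducing to letter names: Db, Bb, G. These stack in thirds as G–Bb–Db — a G diminished triad.
The lowest note is Db, the fifth of the chord, so this is second inversion (figured bass 6/4).

G diminished, second inversion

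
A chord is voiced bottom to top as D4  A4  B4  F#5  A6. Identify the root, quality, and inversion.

The pitch classes D, A, B, F# arrange in thirds as B–D–F#–A: a B minor seventh chord.
The lowest note is D, the third of the chord, so this is first inversion (figured bass 6/5).

B minor seventh, first inversion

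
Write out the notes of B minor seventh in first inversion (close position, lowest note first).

D, F#, A, B

The chord tones are B–D–F#–A. With the third (D) lowest for first inversion: D, F#, A, B.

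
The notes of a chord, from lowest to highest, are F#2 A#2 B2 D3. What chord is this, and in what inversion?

B minor-major seventh, second inversion

The pitch classes F#, A#, B, D arrange in thirds as B–D–F#–A#: a B minor-major seventh chord.
With the fifth (F#) in the bass, the chord is in second inversion (figured bass 4/3).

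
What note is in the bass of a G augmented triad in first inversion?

G augmented is G–B–D#. First inversion places the third in the bass: B.

B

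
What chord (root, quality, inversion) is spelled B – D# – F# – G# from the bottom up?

The distinct note names are B, D#, F#, G#. Stacked in thirds they read G#–B–D#–F#, which is a minor seventh chord on G#.
The lowest note is B, the third of the chord, so this is first inversion (figured bass 6/5).

G# minor seventh, first inversion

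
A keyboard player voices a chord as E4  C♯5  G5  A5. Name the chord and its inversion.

A dominant seventh, second inversion

The distinct note names are E, C#, G, A. Stacked in thirds they read A–C#–E–G, which is a dominant seventh chord on A.
The lowest note is E, the fifth of the chord, so this is second inversion (figured bass 4/3).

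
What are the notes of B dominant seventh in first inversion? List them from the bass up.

D#, F#, A, B

The chord tones are B–D#–F#–A. With the third (D#) lowest for first inversion: D#, F#, A, B.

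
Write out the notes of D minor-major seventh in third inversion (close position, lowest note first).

C#, D, F, A

The chord tones are D–F–A–C#. With the seventh (C#) lowest for third inversion: C#, D, F, A.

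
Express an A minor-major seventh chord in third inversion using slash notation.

Third inversion of A minor-major seventh has the seventh (G#) in the bass. As a slash chord: Am(maj7)/G#.

Am(maj7)/G#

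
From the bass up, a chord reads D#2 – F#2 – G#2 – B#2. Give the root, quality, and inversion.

The pitch classes D#, F#, G#, B# arrange in thirds as G#–B#–D#–F#: a G# dominant seventh chord.
D# is the fifth of G# dominant seventh; fifth in the bass means second inversion (figured bass 4/3).

G# dominant seventh, second inversion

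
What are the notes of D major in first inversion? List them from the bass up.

D major is D–F#–A. First inversion puts the third (F#) in the bass, with the remaining tones above: F#, A, D.

F#, A, D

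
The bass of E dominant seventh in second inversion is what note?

B

E dominant seventh is E–G#–B–D. Second inversion places the fifth in the bass: B.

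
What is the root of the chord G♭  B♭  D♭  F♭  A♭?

Gb

Reordering Gb, Bb, Db, Fb, Ab into stacked thirds gives Gb–Bb–Db–Fb–Ab; the bottom of that stack, Gb, is the root.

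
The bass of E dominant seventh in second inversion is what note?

B

E dominant seventh is E–G#–B–D. Second inversion places the fifth in the bass: B.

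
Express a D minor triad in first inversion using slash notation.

First inversion of D minor has the third (F) in the bass. As a slash chord: Dm/F.

Dm/F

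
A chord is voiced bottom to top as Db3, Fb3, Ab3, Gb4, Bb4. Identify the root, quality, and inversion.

Reducing to letter names: Db, Fb, Ab, Gb, Bb. These stack in thirds as Gb–Bb–Db–Fb–Ab — a Gb dominant ninth chord.
The lowest note is Db, the fifth of the chord, so this is second inversion.

Gb dominant ninth, second inversion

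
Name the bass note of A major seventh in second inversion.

E

In second inversion the fifth is lowest. For A major seventh (A–C#–E–G#) that is E.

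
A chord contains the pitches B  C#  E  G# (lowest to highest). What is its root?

C#

The distinct letter names are B, C#, E, G#. Arranged as a stack of thirds they read C#–E–G#–B, so C# is the root (a C# minor seventh chord).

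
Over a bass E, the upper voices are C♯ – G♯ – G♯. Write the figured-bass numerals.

The notes E, C#, G# stack in thirds as C#–E–G# — a C# minor triad. The bass E is the third, so this is first inversion: figured 6.

6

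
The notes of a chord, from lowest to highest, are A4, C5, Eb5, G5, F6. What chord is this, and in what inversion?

The pitch classes A, C, Eb, G, F arrange in thirds as F–A–C–Eb–G: an F dominant ninth chord.
With the third (A) in the bass, the chord is in first inversion.

F dominant ninth, first inversion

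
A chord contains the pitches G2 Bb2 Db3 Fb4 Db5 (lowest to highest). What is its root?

The distinct letter names are G, Bb, Db, Fb. Arranged as a stack of thirds they read G–Bb–Db–Fb, so G is the root (a G diminished seventh chord).

G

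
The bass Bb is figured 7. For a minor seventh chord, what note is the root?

Bb

The figures 7 mean the root of the chord is in the bass. If Bb is the root of a minor seventh chord, the root is Bb (chord tones Bb–Db–F–Ab).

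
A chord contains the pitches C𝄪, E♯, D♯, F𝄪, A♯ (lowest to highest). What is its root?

D#

The distinct letter names are C##, E#, D#, F##, A#. Arranged as a stack of thirds they read D#–F##–A#–C##–E#, so D# is the root (a D# major ninth chord).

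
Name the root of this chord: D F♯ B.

B

The distinct letter names are D, F#, B. Arranged as a stack of thirds they read B–D–F#, so B is the root (a B minor triad).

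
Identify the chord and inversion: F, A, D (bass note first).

The distinct note names are F, A, D. Stacked in thirds they read D–F–A, which is a minor triad on D.
The lowest note is F, the third of the chord, so this is first inversion (figured bass 6).

D minor, first inversion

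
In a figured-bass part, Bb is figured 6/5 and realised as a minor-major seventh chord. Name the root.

G

The figures 6/5 mean the third of the chord is in the bass. If Bb is the third of a minor-major seventh chord, the root is G (chord tones G–Bb–D–F#).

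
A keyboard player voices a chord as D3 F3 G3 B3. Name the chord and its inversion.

G dominant seventh, second inversion

The distinct note names are D, F, G, B. Stacked in thirds they read G–B–D–F, which is a dominant seventh chord on G.
The lowest note is D, the fifth of the chord, so this is second inversion (figured bass 4/3).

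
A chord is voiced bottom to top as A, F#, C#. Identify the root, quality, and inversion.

The pitch classes A, F#, C# arrange in thirds as F#–A–C#: an F# minor triad.
The lowest note is A, the third of the chord, so this is first inversion (figured bass 6).

F# minor, first inversion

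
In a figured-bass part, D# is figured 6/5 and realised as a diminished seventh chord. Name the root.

B#

The figures 6/5 mean the third of the chord is in the bass. If D# is the third of a diminished seventh chord, the root is B# (chord tones B#–D#–F#–A).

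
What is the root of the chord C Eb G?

C, Eb, G are the tones of a C minor triad (C–Eb–G), making C the root.

C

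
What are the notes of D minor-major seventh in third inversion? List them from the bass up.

C#, D, F, A

Spelling D minor-major seventh: D–F–A–C#. In third inversion the seventh is bass, giving C#, D, F, A from the bottom.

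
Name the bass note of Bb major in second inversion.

Bb major is Bb–D–F. Second inversion places the fifth in the bass: F.

F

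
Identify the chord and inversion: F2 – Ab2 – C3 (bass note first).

The pitch classes F, Ab, C arrange in thirds as F–Ab–C: an F minor triad.
With the root (F) in the bass, the chord is in root position (figured bass 5/3).

F minor, root position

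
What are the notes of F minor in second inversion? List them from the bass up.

Spelling F minor: F–Ab–C. In second inversion the fifth is bass, giving C, F, Ab from the bottom.

C, F, Ab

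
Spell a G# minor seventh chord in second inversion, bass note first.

D#, F#, G#, B

Spelling G# minor seventh: G#–B–D#–F#. In second inversion the fifth is bass, giving D#, F#, G#, B from the bottom.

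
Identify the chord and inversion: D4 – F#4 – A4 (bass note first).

Reducing to letter names: D, F#, A. These stack in thirds as D–F#–A — a D major triad.
With the root (D) in the bass, the chord is in root position (figured bass 5/3).

D major, root position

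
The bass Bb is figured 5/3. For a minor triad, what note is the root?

The figures 5/3 mean the root of the chord is in the bass. If Bb is the root of a minor triad, the root is Bb (chord tones Bb–Db–F).

Bb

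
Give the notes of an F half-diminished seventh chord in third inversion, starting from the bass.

Eb, F, Ab, Cb

The chord tones are F–Ab–Cb–Eb. With the seventh (Eb) lowest for third inversion: Eb, F, Ab, Cb.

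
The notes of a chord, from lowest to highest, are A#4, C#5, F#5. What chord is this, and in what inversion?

F# major, first inversion

The distinct note names are A#, C#, F#. Stacked in thirds they read F#–A#–C#, which is a major triad on F#.
With the third (A#) in the bass, the chord is in first inversion (figured bass 6).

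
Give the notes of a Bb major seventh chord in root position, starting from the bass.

Bb, D, F, A

Spelling Bb major seventh: Bb–D–F–A. In root position the root is bass, giving Bb, D, F, A from the bottom.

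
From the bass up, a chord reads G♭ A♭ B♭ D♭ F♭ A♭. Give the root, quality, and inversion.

Reducing to letter names: Gb, Ab, Bb, Db, Fb. These stack in thirds as Gb–Bb–Db–Fb–Ab — a Gb dominant ninth chord.
Gb is the root of Gb dominant ninth; root in the bass means root position.

Gb dominant ninth, root position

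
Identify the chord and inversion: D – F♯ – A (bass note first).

D major, root position

The distinct note names are D, F#, A. Stacked in thirds they read D–F#–A, which is a major triad on D.
The lowest note is D, the root of the chord, so this is root position (figured bass 5/3).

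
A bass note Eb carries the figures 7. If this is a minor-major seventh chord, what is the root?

Eb

The figures 7 mean the root of the chord is in the bass. If Eb is the root of a minor-major seventh chord, the root is Eb (chord tones Eb–Gb–Bb–D).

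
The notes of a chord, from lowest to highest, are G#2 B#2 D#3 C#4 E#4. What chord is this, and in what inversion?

C# major ninth, second inversion

The distinct note names are G#, B#, D#, C#, E#. Stacked in thirds they read C#–E#–G#–B#–D#, which is a major ninth chord on C#.
With the fifth (G#) in the bass, the chord is in second inversion.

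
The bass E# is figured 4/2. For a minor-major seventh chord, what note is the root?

The figures 4/2 mean the seventh of the chord is in the bass. If E# is the seventh of a minor-major seventh chord, the root is F# (chord tones F#–A–C#–E#).

F#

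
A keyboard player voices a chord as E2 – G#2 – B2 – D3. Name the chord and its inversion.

The pitch classes E, G#, B, D arrange in thirds as E–G#–B–D: an E dominant seventh chord.
With the root (E) in the bass, the chord is in root position (figured bass 7).

E dominant seventh, root position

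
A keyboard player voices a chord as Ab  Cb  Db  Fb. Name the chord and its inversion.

Db minor seventh, second inversion

The distinct note names are Ab, Cb, Db, Fb. Stacked in thirds they read Db–Fb–Ab–Cb, which is a minor seventh chord on Db.
Ab is the fifth of Db minor seventh; fifth in the bass means second inversion (figured bass 4/3).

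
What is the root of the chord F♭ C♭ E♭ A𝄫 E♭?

Reordering Fb, Cb, Eb, Abb into stacked thirds gives Fb–Abb–Cb–Eb; the bottom of that stack, Fb, is the root.

Fb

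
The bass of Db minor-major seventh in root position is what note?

In root position the root is lowest. For Db minor-major seventh (Db–Fb–Ab–C) that is Db.

Db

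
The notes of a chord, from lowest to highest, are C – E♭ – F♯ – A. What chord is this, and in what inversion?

The distinct note names are C, Eb, F#, A. Stacked in thirds they read F#–A–C–Eb, which is a diminished seventh chord on F#.
C is the fifth of F# diminished seventh; fifth in the bass means second inversion (figured bass 4/3).

F# diminished seventh, second inversion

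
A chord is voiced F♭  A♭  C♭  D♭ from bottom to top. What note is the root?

Db

The distinct letter names are Fb, Ab, Cb, Db. Arranged as a stack of thirds they read Db–Fb–Ab–Cb, so Db is the root (a Db minor seventh chord).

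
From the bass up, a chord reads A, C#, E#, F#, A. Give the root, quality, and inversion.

F# minor-major seventh, first inversion

The distinct note names are A, C#, E#, F#. Stacked in thirds they read F#–A–C#–E#, which is a minor-major seventh chord on F#.
With the third (A) in the bass, the chord is in first inversion (figured bass 6/5).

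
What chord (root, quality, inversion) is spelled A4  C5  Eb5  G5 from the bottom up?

A half-diminished seventh, root position

The pitch classes A, C, Eb, G arrange in thirds as A–C–Eb–G: an A half-diminished seventh chord.
The lowest note is A, the root of the chord, so this is root position (figured bass 7).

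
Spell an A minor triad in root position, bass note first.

Spelling A minor: A–C–E. In root position the root is bass, giving A, C, E from the bottom.

A, C, E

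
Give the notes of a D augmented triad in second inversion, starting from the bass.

Spelling D augmented: D–F#–A#. In second inversion the fifth is bass, giving A#, D, F# from the bottom.

A#, D, F#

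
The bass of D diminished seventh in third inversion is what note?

D diminished seventh is D–F–Ab–Cb. Third inversion places the seventh in the bass: Cb.

Cb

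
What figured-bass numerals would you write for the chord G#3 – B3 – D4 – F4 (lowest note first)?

7

The notes G#, B, D, F stack in thirds as G#–B–D–F — a G# diminished seventh chord. The bass G# is the root, so this is root position: figured 7.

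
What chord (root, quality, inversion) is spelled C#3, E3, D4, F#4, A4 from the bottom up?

D major ninth, third inversion

The pitch classes C#, E, D, F#, A arrange in thirds as D–F#–A–C#–E: a D major ninth chord.
With the seventh (C#) in the bass, the chord is in third inversion.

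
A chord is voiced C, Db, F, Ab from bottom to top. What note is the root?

The distinct letter names are C, Db, F, Ab. Arranged as a stack of thirds they read Db–F–Ab–C, so Db is the root (a Db major seventh chord).

Db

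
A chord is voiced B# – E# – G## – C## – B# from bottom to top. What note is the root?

C##

Reordering B#, E#, G##, C## into stacked thirds gives C##–E#–G##–B#; the bottom of that stack, C##, is the root.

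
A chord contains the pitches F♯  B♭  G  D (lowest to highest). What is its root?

F#, Bb, G, D are the tones of a G minor-major seventh chord (G–Bb–D–F#), making G the root.

G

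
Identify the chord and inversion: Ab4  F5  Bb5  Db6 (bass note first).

The distinct note names are Ab, F, Bb, Db. Stacked in thirds they read Bb–Db–F–Ab, which is a minor seventh chord on Bb.
Ab is the seventh of Bb minor seventh; seventh in the bass means third inversion (figured bass 4/2).

Bb minor seventh, third inversion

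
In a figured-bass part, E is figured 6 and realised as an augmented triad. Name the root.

The figures 6 mean the third of the chord is in the bass. If E is the third of an augmented triad, the root is C (chord tones C–E–G#).

C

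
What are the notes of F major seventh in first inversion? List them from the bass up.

F major seventh is F–A–C–E. First inversion puts the third (A) in the bass, with the remaining tones above: A, C, E, F.

A, C, E, F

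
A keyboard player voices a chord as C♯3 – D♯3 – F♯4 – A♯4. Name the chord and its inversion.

D# minor seventh, third inversion

Reducing to letter names: C#, D#, F#, A#. These stack in thirds as D#–F#–A#–C# — a D# minor seventh chord.
The lowest note is C#, the seventh of the chord, so this is third inversion (figured bass 4/2).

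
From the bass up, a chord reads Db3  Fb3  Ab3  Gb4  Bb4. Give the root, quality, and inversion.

Reducing to letter names: Db, Fb, Ab, Gb, Bb. These stack in thirds as Gb–Bb–Db–Fb–Ab — a Gb dominant ninth chord.
The lowest note is Db, the fifth of the chord, so this is second inversion.

Gb dominant ninth, second inversion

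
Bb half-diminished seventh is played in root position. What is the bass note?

Bb

Bb half-diminished seventh is Bb–Db–Fb–Ab. Root position places the root in the bass: Bb.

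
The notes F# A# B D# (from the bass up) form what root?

B

Reordering F#, A#, B, D# into stacked thirds gives B–D#–F#–A#; the bottom of that stack, B, is the root.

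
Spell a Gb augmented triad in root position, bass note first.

The chord tones are Gb–Bb–D. With the root (Gb) lowest for root position: Gb, Bb, D.

Gb, Bb, D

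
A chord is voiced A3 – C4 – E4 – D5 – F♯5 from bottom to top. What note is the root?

D

Reordering A, C, E, D, F# into stacked thirds gives D–F#–A–C–E; the bottom of that stack, D, is the root.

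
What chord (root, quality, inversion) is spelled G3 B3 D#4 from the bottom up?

G augmented, root position

Reducing to letter names: G, B, D#. These stack in thirds as G–B–D# — a G augmented triad.
The lowest note is G, the root of the chord, so this is root position (figured bass 5/3).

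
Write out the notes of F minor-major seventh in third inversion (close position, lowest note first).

E, F, Ab, C

Spelling F minor-major seventh: F–Ab–C–E. In third inversion the seventh is bass, giving E, F, Ab, C from the bottom.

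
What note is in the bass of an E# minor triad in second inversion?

B#

The fifth of E# minor (E#–G#–B#) is B#; that is the bass in second inversion.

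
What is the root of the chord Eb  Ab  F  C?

Eb, Ab, F, C are the tones of an F minor seventh chord (F–Ab–C–Eb), making F the root.

F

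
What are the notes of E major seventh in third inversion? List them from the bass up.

The chord tones are E–G#–B–D#. With the seventh (D#) lowest for third inversion: D#, E, G#, B.

D#, E, G#, B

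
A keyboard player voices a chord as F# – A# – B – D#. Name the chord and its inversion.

The pitch classes F#, A#, B, D# arrange in thirds as B–D#–F#–A#: a B major seventh chord.
With the fifth (F#) in the bass, the chord is in second inversion (figured bass 4/3).

B major seventh, second inversion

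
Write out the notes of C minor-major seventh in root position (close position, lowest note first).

The chord tones are C–Eb–G–B. With the root (C) lowest for root position: C, Eb, G, B.

C, Eb, G, B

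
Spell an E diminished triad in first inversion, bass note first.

G, Bb, E

The chord tones are E–G–Bb. With the third (G) lowest for first inversion: G, Bb, E.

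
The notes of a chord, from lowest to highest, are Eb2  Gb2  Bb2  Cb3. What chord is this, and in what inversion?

Reducing to letter names: Eb, Gb, Bb, Cb. These stack in thirds as Cb–Eb–Gb–Bb — a Cb major seventh chord.
The lowest note is Eb, the third of the chord, so this is first inversion (figured bass 6/5).

Cb major seventh, first inversion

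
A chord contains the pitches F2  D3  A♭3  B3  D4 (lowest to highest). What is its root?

B

The distinct letter names are F, D, Ab, B. Arranged as a stack of thirds they read B–D–F–Ab, so B is the root (a B diminished seventh chord).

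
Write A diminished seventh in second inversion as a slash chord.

Second inversion of A diminished seventh has the fifth (Eb) in the bass. As a slash chord: Adim7/Eb.

Adim7/Eb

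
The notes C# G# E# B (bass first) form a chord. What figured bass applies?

7

The notes C#, G#, E#, B stack in thirds as C#–E#–G#–B — a C# dominant seventh chord. The bass C# is the root, so this is root position: figured 7.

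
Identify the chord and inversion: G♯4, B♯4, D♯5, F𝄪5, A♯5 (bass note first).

The distinct note names are G#, B#, D#, F##, A#. Stacked in thirds they read G#–B#–D#–F##–A#, which is a major ninth chord on G#.
The lowest note is G#, the root of the chord, so this is root position.

G# major ninth, root position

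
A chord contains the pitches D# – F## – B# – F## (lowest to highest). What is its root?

Reordering D#, F##, B# into stacked thirds gives B#–D#–F##; the bottom of that stack, B#, is the root.

B#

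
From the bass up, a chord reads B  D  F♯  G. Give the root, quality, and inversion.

G major seventh, first inversion

The distinct note names are B, D, F#, G. Stacked in thirds they read G–B–D–F#, which is a major seventh chord on G.
With the third (B) in the bass, the chord is in first inversion (figured bass 6/5).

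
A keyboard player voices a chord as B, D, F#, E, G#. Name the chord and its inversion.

The distinct note names are B, D, F#, E, G#. Stacked in thirds they read E–G#–B–D–F#, which is a dominant ninth chord on E.
B is the fifth of E dominant ninth; fifth in the bass means second inversion.

E dominant ninth, second inversion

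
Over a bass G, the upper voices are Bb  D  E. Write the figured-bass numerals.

6/5

The notes G, Bb, D, E stack in thirds as E–G–Bb–D — an E half-diminished seventh chord. The bass G is the third, so this is first inversion: figured 6/5.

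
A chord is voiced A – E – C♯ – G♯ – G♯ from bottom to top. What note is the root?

A, E, C#, G# are the tones of an A major seventh chord (A–C#–E–G#), making A the root.

A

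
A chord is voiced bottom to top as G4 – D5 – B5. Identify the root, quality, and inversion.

G major, root position

The distinct note names are G, D, B. Stacked in thirds they read G–B–D, which is a major triad on G.
With the root (G) in the bass, the chord is in root position (figured bass 5/3).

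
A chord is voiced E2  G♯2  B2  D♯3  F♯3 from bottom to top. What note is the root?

E

Reordering E, G#, B, D#, F# into stacked thirds gives E–G#–B–D#–F#; the bottom of that stack, E, is the root.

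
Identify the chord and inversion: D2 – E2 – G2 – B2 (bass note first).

Reducing to letter names: D, E, G, B. These stack in thirds as E–G–B–D — an E minor seventh chord.
D is the seventh of E minor seventh; seventh in the bass means third inversion (figured bass 4/2).

E minor seventh, third inversion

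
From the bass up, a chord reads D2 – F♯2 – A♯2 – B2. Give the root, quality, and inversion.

Reducing to letter names: D, F#, A#, B. These stack in thirds as B–D–F#–A# — a B minor-major seventh chord.
With the third (D) in the bass, the chord is in first inversion (figured bass 6/5).

B minor-major seventh, first inversion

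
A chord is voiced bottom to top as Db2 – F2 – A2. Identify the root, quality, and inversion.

Db augmented, root position

The pitch classes Db, F, A arrange in thirds as Db–F–A: a Db augmented triad.
Db is the root of Db augmented; root in the bass means root position (figured bass 5/3).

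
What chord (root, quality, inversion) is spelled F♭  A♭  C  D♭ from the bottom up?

The distinct note names are Fb, Ab, C, Db. Stacked in thirds they read Db–Fb–Ab–C, which is a minor-major seventh chord on Db.
The lowest note is Fb, the third of the chord, so this is first inversion (figured bass 6/5).

Db minor-major seventh, first inversion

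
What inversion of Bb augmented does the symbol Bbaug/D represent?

Bbaug/D means Bb augmented with D in the bass. D is the third of Bb augmented (Bb–D–F#), so this is first inversion.

first inversion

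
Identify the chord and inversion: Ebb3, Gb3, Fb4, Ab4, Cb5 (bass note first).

Fb dominant ninth, third inversion

The pitch classes Ebb, Gb, Fb, Ab, Cb arrange in thirds as Fb–Ab–Cb–Ebb–Gb: an Fb dominant ninth chord.
The lowest note is Ebb, the seventh of the chord, so this is third inversion.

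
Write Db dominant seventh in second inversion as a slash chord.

Second inversion of Db dominant seventh has the fifth (Ab) in the bass. As a slash chord: Db7/Ab.

Db7/Ab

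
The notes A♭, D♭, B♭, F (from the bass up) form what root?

Bb

The distinct letter names are Ab, Db, Bb, F. Arranged as a stack of thirds they read Bb–Db–F–Ab, so Bb is the root (a Bb minor seventh chord).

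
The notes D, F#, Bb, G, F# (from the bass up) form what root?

The distinct letter names are D, F#, Bb, G. Arranged as a stack of thirds they read G–Bb–D–F#, so G is the root (a G minor-major seventh chord).

G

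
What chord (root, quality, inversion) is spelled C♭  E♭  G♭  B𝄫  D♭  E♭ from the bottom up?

Cb dominant ninth, root position

Reducing to letter names: Cb, Eb, Gb, Bbb, Db. These stack in thirds as Cb–Eb–Gb–Bbb–Db — a Cb dominant ninth chord.
With the root (Cb) in the bass, the chord is in root position.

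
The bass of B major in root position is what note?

B

In root position the root is lowest. For B major (B–D#–F#) that is B.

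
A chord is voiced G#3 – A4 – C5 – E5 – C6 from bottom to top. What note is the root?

G#, A, C, E are the tones of an A minor-major seventh chord (A–C–E–G#), making A the root.

A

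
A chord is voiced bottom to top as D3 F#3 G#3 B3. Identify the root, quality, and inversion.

Reducing to letter names: D, F#, G#, B. These stack in thirds as G#–B–D–F# — a G# half-diminished seventh chord.
With the fifth (D) in the bass, the chord is in second inversion (figured bass 4/3).

G# half-diminished seventh, second inversion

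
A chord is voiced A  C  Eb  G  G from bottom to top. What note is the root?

Reordering A, C, Eb, G into stacked thirds gives A–C–Eb–G; the bottom of that stack, A, is the root.

A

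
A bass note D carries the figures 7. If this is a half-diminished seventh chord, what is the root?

D

The figures 7 mean the root of the chord is in the bass. If D is the root of a half-diminished seventh chord, the root is D (chord tones D–F–Ab–C).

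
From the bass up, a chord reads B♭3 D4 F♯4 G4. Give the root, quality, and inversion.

G minor-major seventh, first inversion

The pitch classes Bb, D, F#, G arrange in thirds as G–Bb–D–F#: a G minor-major seventh chord.
The lowest note is Bb, the third of the chord, so this is first inversion (figured bass 6/5).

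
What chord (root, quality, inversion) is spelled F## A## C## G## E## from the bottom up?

F## major ninth, root position

Reducing to letter names: F##, A##, C##, G##, E##. These stack in thirds as F##–A##–C##–E##–G## — an F## major ninth chord.
With the root (F##) in the bass, the chord is in root position.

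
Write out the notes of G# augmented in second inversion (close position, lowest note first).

D##, G#, B#

Spelling G# augmented: G#–B#–D##. In second inversion the fifth is bass, giving D##, G#, B# from the bottom.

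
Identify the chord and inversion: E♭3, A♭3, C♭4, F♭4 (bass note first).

The distinct note names are Eb, Ab, Cb, Fb. Stacked in thirds they read Fb–Ab–Cb–Eb, which is a major seventh chord on Fb.
The lowest note is Eb, the seventh of the chord, so this is third inversion (figured bass 4/2).

Fb major seventh, third inversion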